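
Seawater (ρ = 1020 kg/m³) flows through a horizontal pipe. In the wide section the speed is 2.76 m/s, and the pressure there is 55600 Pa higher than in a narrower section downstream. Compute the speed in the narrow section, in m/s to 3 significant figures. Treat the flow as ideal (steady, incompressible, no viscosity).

Along the level pipe P + ½ρv² is conserved, hence v₂² = v₁² + 2(P₁ − P₂)/ρ.
v₂ = √(2.76² + 2·55600/1020) = √(7.62 + 109) = 10.8 m/s.

v₂ ≈ 10.8 m/s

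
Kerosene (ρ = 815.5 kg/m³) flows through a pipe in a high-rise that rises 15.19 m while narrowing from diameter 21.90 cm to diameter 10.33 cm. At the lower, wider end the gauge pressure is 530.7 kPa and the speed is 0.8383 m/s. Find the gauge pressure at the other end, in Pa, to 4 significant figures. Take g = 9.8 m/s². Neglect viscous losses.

P₂ ≈ 403800 Pa

Continuity gives A₁v₁ = A₂v₂, so v₂ = (376.7 cm²)/(83.81 cm²) × 0.8383 m/s = 3.768 m/s.
Energy conservation along the streamline gives P₂ = P₁ − ½ρ(v₂² − v₁²) − ρg(h₂ − h₁).
P₂ = 530700 + ½·815.5·(0.8383² − 3.768²) − 815.5·9.8·(+15.19) = 530700 + (-5502) − (121400) = 403800 Pa.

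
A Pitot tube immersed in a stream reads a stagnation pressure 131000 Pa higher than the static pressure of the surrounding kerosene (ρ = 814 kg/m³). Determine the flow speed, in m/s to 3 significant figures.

At the stagnation point the flow is brought to rest, so Bernoulli gives P_stag − P_static = ½ρv².
v = √(2ΔP/ρ) = √(2·131000/814) = 17.9 m/s.

v = 17.9 m/s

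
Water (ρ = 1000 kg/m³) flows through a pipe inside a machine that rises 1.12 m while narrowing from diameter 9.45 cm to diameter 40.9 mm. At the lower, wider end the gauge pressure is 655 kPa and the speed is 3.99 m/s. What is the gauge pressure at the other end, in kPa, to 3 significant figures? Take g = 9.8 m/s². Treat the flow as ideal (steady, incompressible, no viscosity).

P₂ ≈ 425 kPa

Continuity gives A₁v₁ = A₂v₂, so v₂ = (70.1 cm²)/(13.1 cm²) × 3.99 m/s = 21.3 m/s.
Applying Bernoulli between the two ends and solving for P₂: P₂ = P₁ + ½ρ(v₁² − v₂²) − ρgΔh.
P₂ = 655000 + ½·1000·(3.99² − 21.3²) − 1000·9.8·(+1.12) = 655000 + (-219000) − (11000) = 425000 Pa.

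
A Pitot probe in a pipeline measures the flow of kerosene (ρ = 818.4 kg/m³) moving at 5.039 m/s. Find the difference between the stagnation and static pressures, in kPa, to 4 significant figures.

ΔP ≈ 10.39 kPa

At the stagnation point the flow is brought to rest, so Bernoulli gives P_stag − P_static = ½ρv².
ΔP = ½·818.4·5.039² = 10390 Pa.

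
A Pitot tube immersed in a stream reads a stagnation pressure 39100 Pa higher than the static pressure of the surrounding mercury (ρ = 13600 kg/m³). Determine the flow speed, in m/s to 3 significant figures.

v = 2.40 m/s

The dynamic pressure equals the rise in static pressure at the stagnation point: ΔP = ½ρv².
v = √(2ΔP/ρ) = √(2·39100/13600) = 2.40 m/s.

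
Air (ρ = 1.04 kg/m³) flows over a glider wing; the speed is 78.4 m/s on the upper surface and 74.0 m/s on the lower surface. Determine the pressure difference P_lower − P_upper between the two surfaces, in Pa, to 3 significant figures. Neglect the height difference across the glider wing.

ΔP = 349 Pa

The pressure is lower where the speed is higher: ΔP = ½ρ(v_up² − v_low²).
ΔP = ½·1.04·(78.4² − 74.0²) = 349 Pa.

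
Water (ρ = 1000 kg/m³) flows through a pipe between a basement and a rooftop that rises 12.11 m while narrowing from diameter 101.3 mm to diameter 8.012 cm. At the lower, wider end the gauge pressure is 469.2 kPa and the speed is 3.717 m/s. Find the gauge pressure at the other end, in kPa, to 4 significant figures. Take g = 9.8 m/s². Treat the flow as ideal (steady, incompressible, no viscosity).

P₂ ≈ 339.8 kPa

Mass conservation (A₁v₁ = A₂v₂) gives v₂ = 3.717 × 80.60/50.42 = 5.942 m/s.
Applying Bernoulli between the two ends and solving for P₂: P₂ = P₁ + ½ρ(v₁² − v₂²) − ρgΔh.
P₂ = 469200 + ½·1000·(3.717² − 5.942²) − 1000·9.8·(+12.11) = 469200 + (-10750) − (118700) = 339800 Pa.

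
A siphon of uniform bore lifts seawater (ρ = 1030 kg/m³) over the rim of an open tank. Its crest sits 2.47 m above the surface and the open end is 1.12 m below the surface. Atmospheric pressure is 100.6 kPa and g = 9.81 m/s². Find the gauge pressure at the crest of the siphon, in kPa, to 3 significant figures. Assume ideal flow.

Bernoulli surface→outlet gives ½v² = g·h_out, so v = √(2·9.81·1.12) = 4.69 m/s.
The bore is uniform, so the speed at the crest is the same v. Bernoulli surface→crest: P_atm = P_top + ½ρv² + ρg·h_top.
P_top = 100600 − ½·1030·4.69² − 1030·9.81·2.47 = 64300 Pa. So P_gauge = P_top − P_atm = -36300 Pa.

-36.3 kPa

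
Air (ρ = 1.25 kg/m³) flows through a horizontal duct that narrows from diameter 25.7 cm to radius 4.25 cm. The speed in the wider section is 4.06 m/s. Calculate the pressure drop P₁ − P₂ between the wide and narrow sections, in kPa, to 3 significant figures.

Continuity gives A₁v₁ = A₂v₂, so v₂ = (519 cm²)/(56.7 cm²) × 4.06 m/s = 37.1 m/s.
The pipe is horizontal, so Bernoulli reduces to P₁ + ½ρv₁² = P₂ + ½ρv₂².
P₁ − P₂ = ½·1.25·(37.1² − 4.06²) = ½·1.25·1360 = 851 Pa.

ΔP = 0.851 kPa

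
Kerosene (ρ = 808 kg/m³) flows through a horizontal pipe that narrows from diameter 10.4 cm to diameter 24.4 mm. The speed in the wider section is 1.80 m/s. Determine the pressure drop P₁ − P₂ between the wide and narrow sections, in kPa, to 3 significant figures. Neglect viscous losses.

By continuity, v₂ = v₁·A₁/A₂ = 1.80·(84.9/4.68) = 32.7 m/s.
Bernoulli (h₁ = h₂): P₁ − P₂ = ½ρ(v₂² − v₁²).
P₁ − P₂ = ½·808·(32.7² − 1.80²) = ½·808·1070 = 431000 Pa.

ΔP ≈ 431 kPa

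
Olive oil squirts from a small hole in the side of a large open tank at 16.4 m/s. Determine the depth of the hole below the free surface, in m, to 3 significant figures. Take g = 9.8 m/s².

For a small hole in a large open tank, ½v² = gh, giving h = v²/(2g).
h = 16.4²/(2·9.8) = 269/19.60 = 13.7 m.

13.7 m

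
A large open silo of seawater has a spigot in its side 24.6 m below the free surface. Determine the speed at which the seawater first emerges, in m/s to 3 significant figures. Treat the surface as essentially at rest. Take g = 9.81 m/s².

Torricelli's result v = √(2gh) gives v = √(2·9.81·24.6) = 22.0 m/s.

v ≈ 22.0 m/s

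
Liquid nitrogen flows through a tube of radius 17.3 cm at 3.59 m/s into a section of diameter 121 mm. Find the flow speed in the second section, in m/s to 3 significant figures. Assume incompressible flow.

v₂ = 29.4 m/s

Continuity gives A₁v₁ = A₂v₂, so v₂ = (940 cm²)/(115 cm²) × 3.59 m/s = 29.4 m/s.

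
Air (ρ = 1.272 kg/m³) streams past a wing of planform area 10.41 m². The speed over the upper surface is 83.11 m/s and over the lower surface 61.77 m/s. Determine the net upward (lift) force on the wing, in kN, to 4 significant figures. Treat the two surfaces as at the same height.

F ≈ 20.47 kN

The faster flow above has the lower pressure; Bernoulli (same height) gives ΔP = ½ρ(v_up² − v_low²).
ΔP = ½·1.272·(83.11² − 61.77²) = 1966 Pa.
Lift = ΔP · A = 1966 × 10.41 = 20470 N.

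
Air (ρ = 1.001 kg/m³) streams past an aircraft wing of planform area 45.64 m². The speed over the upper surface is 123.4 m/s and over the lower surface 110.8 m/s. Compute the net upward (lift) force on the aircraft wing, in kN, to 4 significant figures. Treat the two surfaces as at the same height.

From P + ½ρv² = const at equal height, P_low − P_up = ½ρ(v_up² − v_low²).
ΔP = ½·1.001·(123.4² − 110.8²) = 1477 Pa.
Lift = ΔP · A = 1477 × 45.64 = 67410 N.

F = 67.41 kN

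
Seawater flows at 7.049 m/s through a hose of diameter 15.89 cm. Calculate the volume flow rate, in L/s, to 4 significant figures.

Q ≈ 139.8 L/s

Q = A·v = 0.01983 m² × 7.049 m/s = 0.1398 m³/s.
Converting: 0.1398 m³/s × 1000 = 139.8 L/s.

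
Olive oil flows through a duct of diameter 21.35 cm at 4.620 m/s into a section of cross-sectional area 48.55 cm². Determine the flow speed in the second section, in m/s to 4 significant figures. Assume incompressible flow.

v₂ ≈ 34.07 m/s

By continuity, v₂ = v₁·A₁/A₂ = 4.620·(358.0/48.55) = 34.07 m/s.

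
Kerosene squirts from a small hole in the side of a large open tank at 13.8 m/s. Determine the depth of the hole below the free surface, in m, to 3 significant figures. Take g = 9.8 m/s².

h = 9.72 m

Torricelli: v = √(2gh), so h = v²/(2g).
h = 13.8²/(2·9.8) = 190/19.60 = 9.72 m.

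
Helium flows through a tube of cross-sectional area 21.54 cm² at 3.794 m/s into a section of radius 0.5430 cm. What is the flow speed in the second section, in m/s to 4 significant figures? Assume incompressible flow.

v₂ = 88.23 m/s

By continuity, v₂ = v₁·A₁/A₂ = 3.794·(21.54/0.9263) = 88.23 m/s.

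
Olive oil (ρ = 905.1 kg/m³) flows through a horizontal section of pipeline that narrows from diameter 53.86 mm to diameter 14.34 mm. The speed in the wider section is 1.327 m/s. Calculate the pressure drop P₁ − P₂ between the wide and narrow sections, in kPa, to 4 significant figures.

ΔP ≈ 157.8 kPa

Continuity gives A₁v₁ = A₂v₂, so v₂ = (22.78 cm²)/(1.615 cm²) × 1.327 m/s = 18.72 m/s.
Along the horizontal streamline, P + ½ρv² is constant.
P₁ − P₂ = ½·905.1·(18.72² − 1.327²) = ½·905.1·348.7 = 157800 Pa.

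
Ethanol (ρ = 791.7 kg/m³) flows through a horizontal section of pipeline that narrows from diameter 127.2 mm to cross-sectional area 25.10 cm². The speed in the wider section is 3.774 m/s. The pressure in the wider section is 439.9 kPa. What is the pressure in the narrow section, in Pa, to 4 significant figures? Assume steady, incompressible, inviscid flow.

P₂ ≈ 301000 Pa

The volume flow rate is constant, so v₂ = (A₁/A₂)v₁ = (127.1/25.10)·3.774 = 19.11 m/s.
The pipe is horizontal, so Bernoulli reduces to P₁ + ½ρv₁² = P₂ + ½ρv₂².
P₂ = P₁ − ½ρ(v₂² − v₁²) = 439900 − ½·791.7·(19.11² − 3.774²) = 439900 − 138900 = 301000 Pa.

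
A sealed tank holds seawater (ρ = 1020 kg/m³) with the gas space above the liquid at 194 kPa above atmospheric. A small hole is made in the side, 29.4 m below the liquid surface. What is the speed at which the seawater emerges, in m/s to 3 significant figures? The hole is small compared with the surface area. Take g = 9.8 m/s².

Take point 1 at the surface (v₁ ≈ 0) and point 2 at the hole (at atmospheric pressure). Bernoulli: P₁ + ρg h = P_atm + ½ρv₂².
With P₁ − P_atm = 194000 Pa, v₂ = √(2gh + 2ΔP/ρ) = √(2·9.8·29.4 + 2·194000/1020) = 30.9 m/s.

v ≈ 30.9 m/s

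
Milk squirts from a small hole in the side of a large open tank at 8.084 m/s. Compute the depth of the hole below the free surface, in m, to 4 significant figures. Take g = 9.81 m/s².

For a small hole in a large open tank, ½v² = gh, giving h = v²/(2g).
h = 8.084²/(2·9.81) = 65.35/19.62 = 3.331 m.

h = 3.331 m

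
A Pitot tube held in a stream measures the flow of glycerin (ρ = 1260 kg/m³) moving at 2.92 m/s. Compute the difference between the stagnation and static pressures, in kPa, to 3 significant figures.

At the stagnation point the flow is brought to rest, so Bernoulli gives P_stag − P_static = ½ρv².
ΔP = ½·1260·2.92² = 5370 Pa.

ΔP ≈ 5.37 kPa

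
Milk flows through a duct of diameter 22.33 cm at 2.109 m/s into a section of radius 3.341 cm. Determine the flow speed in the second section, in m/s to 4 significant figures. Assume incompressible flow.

Mass conservation (A₁v₁ = A₂v₂) gives v₂ = 2.109 × 391.6/35.07 = 23.55 m/s.

23.55 m/s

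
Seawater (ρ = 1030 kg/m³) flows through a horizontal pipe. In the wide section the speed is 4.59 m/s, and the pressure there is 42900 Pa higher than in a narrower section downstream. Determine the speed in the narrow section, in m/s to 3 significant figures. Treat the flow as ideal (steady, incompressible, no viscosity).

With h₁ = h₂, rearranging Bernoulli gives v₂ = √(v₁² + 2ΔP/ρ).
v₂ = √(4.59² + 2·42900/1030) = √(21.1 + 83.3) = 10.2 m/s.

v₂ = 10.2 m/s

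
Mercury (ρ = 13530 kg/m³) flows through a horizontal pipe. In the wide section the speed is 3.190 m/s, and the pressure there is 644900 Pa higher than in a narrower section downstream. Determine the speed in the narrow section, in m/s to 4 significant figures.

Along the level pipe P + ½ρv² is conserved, hence v₂² = v₁² + 2(P₁ − P₂)/ρ.
v₂ = √(3.190² + 2·644900/13530) = √(10.18 + 95.33) = 10.27 m/s.

10.27 m/s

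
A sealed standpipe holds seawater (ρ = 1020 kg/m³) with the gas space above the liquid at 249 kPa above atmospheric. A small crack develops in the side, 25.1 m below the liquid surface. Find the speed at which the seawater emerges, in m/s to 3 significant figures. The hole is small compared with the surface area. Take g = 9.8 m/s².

Take point 1 at the surface (v₁ ≈ 0) and point 2 at the hole (at atmospheric pressure). Bernoulli: P₁ + ρg h = P_atm + ½ρv₂².
With P₁ − P_atm = 249000 Pa, v₂ = √(2gh + 2ΔP/ρ) = √(2·9.8·25.1 + 2·249000/1020) = 31.3 m/s.

v ≈ 31.3 m/s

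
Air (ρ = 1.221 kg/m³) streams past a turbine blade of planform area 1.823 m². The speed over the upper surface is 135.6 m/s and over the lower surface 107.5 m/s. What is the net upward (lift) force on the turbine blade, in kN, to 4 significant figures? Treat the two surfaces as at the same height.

F ≈ 7.603 kN

The faster flow above has the lower pressure; Bernoulli (same height) gives ΔP = ½ρ(v_up² − v_low²).
ΔP = ½·1.221·(135.6² − 107.5²) = 4170 Pa.
Lift = ΔP · A = 4170 × 1.823 = 7603 N.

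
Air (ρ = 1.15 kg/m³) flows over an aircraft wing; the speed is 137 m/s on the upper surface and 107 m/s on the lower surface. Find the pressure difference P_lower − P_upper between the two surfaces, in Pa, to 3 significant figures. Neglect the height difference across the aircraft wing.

ΔP = 4210 Pa

With negligible Δh, P + ½ρv² is constant, so P_low − P_up = ½ρ(v_up² − v_low²).
ΔP = ½·1.15·(137² − 107²) = 4210 Pa.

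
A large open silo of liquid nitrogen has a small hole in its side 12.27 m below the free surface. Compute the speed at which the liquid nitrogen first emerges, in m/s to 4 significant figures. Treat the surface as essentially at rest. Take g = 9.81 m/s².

v ≈ 15.52 m/s

Bernoulli from surface to hole (P equal, v_surface ≈ 0): v = √(2gh) = √(2×9.81×12.27) = 15.52 m/s.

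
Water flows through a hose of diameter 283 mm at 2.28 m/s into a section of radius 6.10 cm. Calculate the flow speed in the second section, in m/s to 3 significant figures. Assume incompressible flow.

v₂ ≈ 12.3 m/s

Continuity gives A₁v₁ = A₂v₂, so v₂ = (629 cm²)/(117 cm²) × 2.28 m/s = 12.3 m/s.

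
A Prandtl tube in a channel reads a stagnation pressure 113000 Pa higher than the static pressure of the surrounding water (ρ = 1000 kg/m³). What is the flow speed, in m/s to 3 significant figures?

The dynamic pressure equals the rise in static pressure at the stagnation point: ΔP = ½ρv².
v = √(2ΔP/ρ) = √(2·113000/1000) = 15.0 m/s.

v ≈ 15.0 m/s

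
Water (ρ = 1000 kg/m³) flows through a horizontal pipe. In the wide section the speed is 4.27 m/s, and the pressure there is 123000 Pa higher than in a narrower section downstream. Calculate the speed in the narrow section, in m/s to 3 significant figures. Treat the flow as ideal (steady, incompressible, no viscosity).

16.3 m/s

Horizontal Bernoulli: P₁ + ½ρv₁² = P₂ + ½ρv₂², so v₂² = v₁² + 2(P₁ − P₂)/ρ.
v₂ = √(4.27² + 2·123000/1000) = √(18.2 + 246) = 16.3 m/s.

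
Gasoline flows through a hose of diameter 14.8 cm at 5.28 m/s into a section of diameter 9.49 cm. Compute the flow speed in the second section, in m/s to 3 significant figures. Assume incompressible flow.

Mass conservation (A₁v₁ = A₂v₂) gives v₂ = 5.28 × 172/70.7 = 12.8 m/s.

v₂ ≈ 12.8 m/s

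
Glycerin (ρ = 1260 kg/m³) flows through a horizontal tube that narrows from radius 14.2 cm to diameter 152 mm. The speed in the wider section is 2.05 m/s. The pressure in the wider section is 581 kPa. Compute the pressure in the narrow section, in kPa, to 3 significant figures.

The volume flow rate is constant, so v₂ = (A₁/A₂)v₁ = (633/181)·2.05 = 7.16 m/s.
The pipe is horizontal, so Bernoulli reduces to P₁ + ½ρv₁² = P₂ + ½ρv₂².
P₂ = P₁ − ½ρ(v₂² − v₁²) = 581000 − ½·1260·(7.16² − 2.05²) = 581000 − 29600 = 551000 Pa.

P₂ ≈ 551 kPa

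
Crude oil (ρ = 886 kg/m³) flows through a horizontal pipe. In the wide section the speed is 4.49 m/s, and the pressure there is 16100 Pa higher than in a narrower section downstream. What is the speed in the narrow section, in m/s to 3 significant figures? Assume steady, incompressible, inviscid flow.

With h₁ = h₂, rearranging Bernoulli gives v₂ = √(v₁² + 2ΔP/ρ).
v₂ = √(4.49² + 2·16100/886) = √(20.2 + 36.3) = 7.52 m/s.

v₂ = 7.52 m/s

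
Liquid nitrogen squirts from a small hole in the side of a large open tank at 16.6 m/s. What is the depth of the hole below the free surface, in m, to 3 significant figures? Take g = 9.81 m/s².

14.0 m

For a small hole in a large open tank, ½v² = gh, giving h = v²/(2g).
h = 16.6²/(2·9.81) = 276/19.62 = 14.0 m.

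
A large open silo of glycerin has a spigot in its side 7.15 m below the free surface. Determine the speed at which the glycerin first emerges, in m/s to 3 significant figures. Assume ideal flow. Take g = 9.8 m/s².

Bernoulli from surface to hole (P equal, v_surface ≈ 0): v = √(2gh) = √(2×9.8×7.15) = 11.8 m/s.

v ≈ 11.8 m/s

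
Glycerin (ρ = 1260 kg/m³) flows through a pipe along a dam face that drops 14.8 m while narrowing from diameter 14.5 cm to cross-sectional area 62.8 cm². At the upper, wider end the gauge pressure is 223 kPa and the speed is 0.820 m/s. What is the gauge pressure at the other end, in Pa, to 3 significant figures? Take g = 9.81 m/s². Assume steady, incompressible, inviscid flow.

P₂ = 403000 Pa

By continuity, v₂ = v₁·A₁/A₂ = 0.820·(165/62.8) = 2.16 m/s.
Applying Bernoulli between the two ends and solving for P₂: P₂ = P₁ + ½ρ(v₁² − v₂²) − ρgΔh.
P₂ = 223000 + ½·1260·(0.820² − 2.16²) − 1260·9.81·(−14.8) = 223000 + (-2510) − (-183000) = 403000 Pa.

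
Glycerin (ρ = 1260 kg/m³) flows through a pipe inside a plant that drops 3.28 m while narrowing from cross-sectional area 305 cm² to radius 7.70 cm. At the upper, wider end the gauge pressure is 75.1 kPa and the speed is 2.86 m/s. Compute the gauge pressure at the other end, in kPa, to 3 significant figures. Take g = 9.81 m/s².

107 kPa

By continuity, v₂ = v₁·A₁/A₂ = 2.86·(305/186) = 4.68 m/s.
Bernoulli: P₁ + ½ρv₁² + ρg h₁ = P₂ + ½ρv₂² + ρg h₂, so P₂ = P₁ + ½ρ(v₁² − v₂²) − ρg(h₂ − h₁).
P₂ = 75100 + ½·1260·(2.86² − 4.68²) − 1260·9.81·(−3.28) = 75100 + (-8660) − (-40500) = 107000 Pa.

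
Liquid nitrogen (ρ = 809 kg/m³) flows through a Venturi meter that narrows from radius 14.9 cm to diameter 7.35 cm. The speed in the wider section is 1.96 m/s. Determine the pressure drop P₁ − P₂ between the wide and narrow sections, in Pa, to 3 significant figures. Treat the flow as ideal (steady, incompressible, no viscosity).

ΔP ≈ 418000 Pa

Continuity gives A₁v₁ = A₂v₂, so v₂ = (697 cm²)/(42.4 cm²) × 1.96 m/s = 32.2 m/s.
With no height change, Bernoulli's equation is P₁ + ½ρv₁² = P₂ + ½ρv₂².
P₁ − P₂ = ½·809·(32.2² − 1.96²) = ½·809·1030 = 418000 Pa.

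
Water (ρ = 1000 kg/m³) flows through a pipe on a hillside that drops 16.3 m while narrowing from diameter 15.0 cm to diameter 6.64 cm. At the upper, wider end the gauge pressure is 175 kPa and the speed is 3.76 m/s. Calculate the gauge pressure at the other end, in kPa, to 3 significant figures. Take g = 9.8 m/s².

Mass conservation (A₁v₁ = A₂v₂) gives v₂ = 3.76 × 177/34.6 = 19.2 m/s.
Bernoulli: P₁ + ½ρv₁² + ρg h₁ = P₂ + ½ρv₂² + ρg h₂, so P₂ = P₁ + ½ρ(v₁² − v₂²) − ρg(h₂ − h₁).
P₂ = 175000 + ½·1000·(3.76² − 19.2²) − 1000·9.8·(−16.3) = 175000 + (-177000) − (-160000) = 158000 Pa.

158 kPa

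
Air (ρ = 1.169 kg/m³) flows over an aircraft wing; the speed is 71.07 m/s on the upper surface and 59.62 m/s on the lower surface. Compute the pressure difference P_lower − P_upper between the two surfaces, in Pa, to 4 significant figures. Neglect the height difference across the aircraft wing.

With negligible Δh, P + ½ρv² is constant, so P_low − P_up = ½ρ(v_up² − v_low²).
ΔP = ½·1.169·(71.07² − 59.62²) = 874.6 Pa.

874.6 Pa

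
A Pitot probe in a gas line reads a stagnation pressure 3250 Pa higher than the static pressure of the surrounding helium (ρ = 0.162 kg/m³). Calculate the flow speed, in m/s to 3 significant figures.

v ≈ 200 m/s

Bernoulli between the free stream and the stagnation point: ½ρv² = P_stag − P_static.
v = √(2ΔP/ρ) = √(2·3250/0.162) = 200 m/s.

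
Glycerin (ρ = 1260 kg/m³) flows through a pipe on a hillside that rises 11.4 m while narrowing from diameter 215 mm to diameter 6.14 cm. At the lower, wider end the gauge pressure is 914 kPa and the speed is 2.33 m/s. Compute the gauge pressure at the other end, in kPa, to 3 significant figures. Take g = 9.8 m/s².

P₂ = 262 kPa

Mass conservation (A₁v₁ = A₂v₂) gives v₂ = 2.33 × 363/29.6 = 28.6 m/s.
Applying Bernoulli between the two ends and solving for P₂: P₂ = P₁ + ½ρ(v₁² − v₂²) − ρgΔh.
P₂ = 914000 + ½·1260·(2.33² − 28.6²) − 1260·9.8·(+11.4) = 914000 + (-511000) − (141000) = 262000 Pa.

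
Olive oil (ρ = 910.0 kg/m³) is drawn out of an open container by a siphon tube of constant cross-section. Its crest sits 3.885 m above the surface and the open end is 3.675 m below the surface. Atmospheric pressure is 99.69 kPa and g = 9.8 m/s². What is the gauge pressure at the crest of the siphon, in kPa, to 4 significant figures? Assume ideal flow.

P_gauge = -67.42 kPa

From the surface to the outlet (both open to atmosphere, surface at rest): v = √(2g·h_out) = √(2·9.8·3.675) = 8.487 m/s.
Continuity keeps v the same throughout the tube; from surface to crest, P_atm + 0 = P_top + ½ρv² + ρg·h_top.
P_top = 99690 − ½·910.0·8.487² − 910.0·9.8·3.885 = 32270 Pa. So P_gauge = P_top − P_atm = -67420 Pa.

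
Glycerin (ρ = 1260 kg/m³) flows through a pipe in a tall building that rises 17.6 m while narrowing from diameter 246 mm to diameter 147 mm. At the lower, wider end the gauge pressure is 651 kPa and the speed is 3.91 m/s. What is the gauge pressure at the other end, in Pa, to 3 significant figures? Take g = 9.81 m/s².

Continuity gives A₁v₁ = A₂v₂, so v₂ = (475 cm²)/(170 cm²) × 3.91 m/s = 10.9 m/s.
Energy conservation along the streamline gives P₂ = P₁ − ½ρ(v₂² − v₁²) − ρg(h₂ − h₁).
P₂ = 651000 + ½·1260·(3.91² − 10.9²) − 1260·9.81·(+17.6) = 651000 + (-65900) − (218000) = 368000 Pa.

P₂ ≈ 368000 Pa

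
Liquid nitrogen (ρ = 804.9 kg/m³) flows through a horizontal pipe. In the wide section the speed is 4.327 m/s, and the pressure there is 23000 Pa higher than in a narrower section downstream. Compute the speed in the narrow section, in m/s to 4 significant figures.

Horizontal Bernoulli: P₁ + ½ρv₁² = P₂ + ½ρv₂², so v₂² = v₁² + 2(P₁ − P₂)/ρ.
v₂ = √(4.327² + 2·23000/804.9) = √(18.72 + 57.15) = 8.711 m/s.

8.711 m/s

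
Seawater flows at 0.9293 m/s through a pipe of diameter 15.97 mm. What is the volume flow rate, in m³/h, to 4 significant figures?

Q = A·v = 0.0002003 m² × 0.9293 m/s = 0.0001861 m³/s.
Converting: 0.0001861 m³/s × 3600 = 0.6701 m³/h.

Q = 0.6701 m³/h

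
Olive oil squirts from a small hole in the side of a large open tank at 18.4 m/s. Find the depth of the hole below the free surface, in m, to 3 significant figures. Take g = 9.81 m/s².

h ≈ 17.3 m

For a small hole in a large open tank, ½v² = gh, giving h = v²/(2g).
h = 18.4²/(2·9.81) = 339/19.62 = 17.3 m.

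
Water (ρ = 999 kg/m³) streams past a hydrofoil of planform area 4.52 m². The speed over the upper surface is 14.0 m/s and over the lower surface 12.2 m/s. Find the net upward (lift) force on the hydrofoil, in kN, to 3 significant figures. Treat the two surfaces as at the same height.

F ≈ 106 kN

With equal heights on the two surfaces, Bernoulli gives P_lower − P_upper = ½ρ(v_upper² − v_lower²).
ΔP = ½·999·(14.0² − 12.2²) = 23600 Pa.
Lift = ΔP · A = 23600 × 4.52 = 106000 N.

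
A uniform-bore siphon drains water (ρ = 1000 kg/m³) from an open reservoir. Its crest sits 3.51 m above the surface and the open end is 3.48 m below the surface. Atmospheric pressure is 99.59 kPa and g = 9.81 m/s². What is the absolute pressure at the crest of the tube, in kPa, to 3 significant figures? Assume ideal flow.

P_top ≈ 31.0 kPa

The outlet speed comes from Torricelli: v = √(2g·3.48) = 8.26 m/s.
Continuity keeps v the same throughout the tube; from surface to crest, P_atm + 0 = P_top + ½ρv² + ρg·h_top.
P_top = 99590 − ½·1000·8.26² − 1000·9.81·3.51 = 31000 Pa.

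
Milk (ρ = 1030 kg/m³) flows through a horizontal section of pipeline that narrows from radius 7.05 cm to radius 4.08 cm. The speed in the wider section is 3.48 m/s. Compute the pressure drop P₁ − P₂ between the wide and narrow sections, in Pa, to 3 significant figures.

Mass conservation (A₁v₁ = A₂v₂) gives v₂ = 3.48 × 156/52.3 = 10.4 m/s.
Bernoulli (h₁ = h₂): P₁ − P₂ = ½ρ(v₂² − v₁²).
P₁ − P₂ = ½·1030·(10.4² − 3.48²) = ½·1030·95.9 = 49400 Pa.

ΔP = 49400 Pa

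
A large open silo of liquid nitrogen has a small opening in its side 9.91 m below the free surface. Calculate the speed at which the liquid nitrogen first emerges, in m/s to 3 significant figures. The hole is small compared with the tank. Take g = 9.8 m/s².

v ≈ 13.9 m/s

With the surface at rest and both surface and jet at atmospheric pressure, Bernoulli gives ρg h = ½ρv², so v = √(2gh) = √(2·9.8·9.91) = 13.9 m/s.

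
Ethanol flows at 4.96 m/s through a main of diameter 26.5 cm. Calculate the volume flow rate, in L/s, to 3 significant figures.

Q = 274 L/s

Q = A·v = 0.0552 m² × 4.96 m/s = 0.274 m³/s.
Converting: 0.274 m³/s × 1000 = 274 L/s.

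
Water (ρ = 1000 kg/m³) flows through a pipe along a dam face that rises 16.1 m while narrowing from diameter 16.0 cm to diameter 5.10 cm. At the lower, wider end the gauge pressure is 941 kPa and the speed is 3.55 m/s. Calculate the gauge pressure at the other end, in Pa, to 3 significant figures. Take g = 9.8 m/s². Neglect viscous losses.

The volume flow rate is constant, so v₂ = (A₁/A₂)v₁ = (201/20.4)·3.55 = 34.9 m/s.
Energy conservation along the streamline gives P₂ = P₁ − ½ρ(v₂² − v₁²) − ρg(h₂ − h₁).
P₂ = 941000 + ½·1000·(3.55² − 34.9²) − 1000·9.8·(+16.1) = 941000 + (-604000) − (158000) = 179000 Pa.

P₂ = 179000 Pa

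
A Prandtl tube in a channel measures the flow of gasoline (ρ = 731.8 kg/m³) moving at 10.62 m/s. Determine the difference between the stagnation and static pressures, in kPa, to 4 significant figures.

ΔP = 41.27 kPa

At the stagnation point the flow is brought to rest, so Bernoulli gives P_stag − P_static = ½ρv².
ΔP = ½·731.8·10.62² = 41270 Pa.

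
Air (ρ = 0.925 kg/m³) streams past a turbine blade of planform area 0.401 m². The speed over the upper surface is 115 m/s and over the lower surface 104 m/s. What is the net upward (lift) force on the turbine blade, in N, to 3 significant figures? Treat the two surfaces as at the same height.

F = 447 N

With equal heights on the two surfaces, Bernoulli gives P_lower − P_upper = ½ρ(v_upper² − v_lower²).
ΔP = ½·0.925·(115² − 104²) = 1110 Pa.
Lift = ΔP · A = 1110 × 0.401 = 447 N.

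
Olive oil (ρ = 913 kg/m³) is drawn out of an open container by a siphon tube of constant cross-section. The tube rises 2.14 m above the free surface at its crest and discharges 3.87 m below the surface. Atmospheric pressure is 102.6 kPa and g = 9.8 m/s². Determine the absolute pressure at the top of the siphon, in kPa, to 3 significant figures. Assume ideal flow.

P_top ≈ 48.8 kPa

From the surface to the outlet (both open to atmosphere, surface at rest): v = √(2g·h_out) = √(2·9.8·3.87) = 8.71 m/s.
Continuity keeps v the same throughout the tube; from surface to crest, P_atm + 0 = P_top + ½ρv² + ρg·h_top.
P_top = 102600 − ½·913·8.71² − 913·9.8·2.14 = 48800 Pa.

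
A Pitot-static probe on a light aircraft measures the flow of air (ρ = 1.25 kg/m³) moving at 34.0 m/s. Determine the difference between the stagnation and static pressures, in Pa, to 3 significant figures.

At the stagnation point the flow is brought to rest, so Bernoulli gives P_stag − P_static = ½ρv².
ΔP = ½·1.25·34.0² = 722 Pa.

ΔP = 722 Pa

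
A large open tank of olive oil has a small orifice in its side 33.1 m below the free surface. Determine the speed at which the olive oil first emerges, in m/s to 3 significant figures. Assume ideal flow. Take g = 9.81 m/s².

With the surface at rest and both surface and jet at atmospheric pressure, Bernoulli gives ρg h = ½ρv², so v = √(2gh) = √(2·9.81·33.1) = 25.5 m/s.

v ≈ 25.5 m/s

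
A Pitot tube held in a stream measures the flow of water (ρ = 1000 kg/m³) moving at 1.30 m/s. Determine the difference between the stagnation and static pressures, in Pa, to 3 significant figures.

At the stagnation point the flow is brought to rest, so Bernoulli gives P_stag − P_static = ½ρv².
ΔP = ½·1000·1.30² = 845 Pa.

ΔP ≈ 845 Pa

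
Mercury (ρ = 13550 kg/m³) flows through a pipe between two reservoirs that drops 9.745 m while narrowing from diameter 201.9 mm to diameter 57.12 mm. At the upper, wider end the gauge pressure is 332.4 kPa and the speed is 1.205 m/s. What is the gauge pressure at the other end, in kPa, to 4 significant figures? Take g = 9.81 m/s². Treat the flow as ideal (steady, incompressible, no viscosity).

P₂ ≈ 102.0 kPa

Mass conservation (A₁v₁ = A₂v₂) gives v₂ = 1.205 × 320.2/25.63 = 15.06 m/s.
Applying Bernoulli between the two ends and solving for P₂: P₂ = P₁ + ½ρ(v₁² − v₂²) − ρgΔh.
P₂ = 332400 + ½·13550·(1.205² − 15.06²) − 13550·9.81·(−9.745) = 332400 + (-1526000) − (-1295000) = 102000 Pa.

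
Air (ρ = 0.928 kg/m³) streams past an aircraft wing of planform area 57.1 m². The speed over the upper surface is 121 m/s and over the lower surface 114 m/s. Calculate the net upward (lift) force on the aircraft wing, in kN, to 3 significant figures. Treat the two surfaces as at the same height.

With equal heights on the two surfaces, Bernoulli gives P_lower − P_upper = ½ρ(v_upper² − v_lower²).
ΔP = ½·0.928·(121² − 114²) = 763 Pa.
Lift = ΔP · A = 763 × 57.1 = 43600 N.

F ≈ 43.6 kN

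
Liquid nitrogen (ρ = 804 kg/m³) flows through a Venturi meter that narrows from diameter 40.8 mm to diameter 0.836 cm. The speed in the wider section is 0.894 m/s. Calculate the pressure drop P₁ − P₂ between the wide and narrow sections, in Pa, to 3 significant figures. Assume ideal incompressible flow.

182000 Pa

Mass conservation (A₁v₁ = A₂v₂) gives v₂ = 0.894 × 13.1/0.549 = 21.3 m/s.
The pipe is horizontal, so Bernoulli reduces to P₁ + ½ρv₁² = P₂ + ½ρv₂².
P₁ − P₂ = ½·804·(21.3² − 0.894²) = ½·804·453 = 182000 Pa.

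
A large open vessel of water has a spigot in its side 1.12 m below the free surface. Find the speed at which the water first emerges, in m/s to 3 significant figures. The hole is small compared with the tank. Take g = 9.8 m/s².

v ≈ 4.69 m/s

Torricelli's result v = √(2gh) gives v = √(2·9.8·1.12) = 4.69 m/s.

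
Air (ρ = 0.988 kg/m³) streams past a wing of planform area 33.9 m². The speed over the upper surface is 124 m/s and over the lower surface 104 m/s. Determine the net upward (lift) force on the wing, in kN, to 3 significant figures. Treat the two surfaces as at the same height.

With equal heights on the two surfaces, Bernoulli gives P_lower − P_upper = ½ρ(v_upper² − v_lower²).
ΔP = ½·0.988·(124² − 104²) = 2250 Pa.
Lift = ΔP · A = 2250 × 33.9 = 76400 N.

F ≈ 76.4 kN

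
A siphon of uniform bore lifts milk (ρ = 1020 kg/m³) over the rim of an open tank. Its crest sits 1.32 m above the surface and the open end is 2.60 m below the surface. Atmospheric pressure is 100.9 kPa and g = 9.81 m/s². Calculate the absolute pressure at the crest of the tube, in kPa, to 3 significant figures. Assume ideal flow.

P_top ≈ 61.7 kPa

From the surface to the outlet (both open to atmosphere, surface at rest): v = √(2g·h_out) = √(2·9.81·2.60) = 7.14 m/s.
The bore is uniform, so the speed at the crest is the same v. Bernoulli surface→crest: P_atm = P_top + ½ρv² + ρg·h_top.
P_top = 100900 − ½·1020·7.14² − 1020·9.81·1.32 = 61700 Pa.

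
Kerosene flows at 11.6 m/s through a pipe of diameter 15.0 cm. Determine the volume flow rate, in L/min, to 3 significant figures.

Q = A·v = 0.0177 m² × 11.6 m/s = 0.205 m³/s.
Converting: 0.205 m³/s × 60000 = 12300 L/min.

Q = 12300 L/min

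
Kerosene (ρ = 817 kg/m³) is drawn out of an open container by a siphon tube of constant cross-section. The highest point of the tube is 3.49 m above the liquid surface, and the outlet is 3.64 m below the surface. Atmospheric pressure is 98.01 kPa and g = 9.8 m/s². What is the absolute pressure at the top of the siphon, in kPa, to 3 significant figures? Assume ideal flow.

40.9 kPa

The outlet speed comes from Torricelli: v = √(2g·3.64) = 8.45 m/s.
Continuity keeps v the same throughout the tube; from surface to crest, P_atm + 0 = P_top + ½ρv² + ρg·h_top.
P_top = 98010 − ½·817·8.45² − 817·9.8·3.49 = 40900 Pa.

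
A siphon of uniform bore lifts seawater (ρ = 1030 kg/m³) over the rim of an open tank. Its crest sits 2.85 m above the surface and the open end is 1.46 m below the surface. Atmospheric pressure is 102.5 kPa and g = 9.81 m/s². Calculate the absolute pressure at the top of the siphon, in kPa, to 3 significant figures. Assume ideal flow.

Bernoulli surface→outlet gives ½v² = g·h_out, so v = √(2·9.81·1.46) = 5.35 m/s.
The bore is uniform, so the speed at the crest is the same v. Bernoulli surface→crest: P_atm = P_top + ½ρv² + ρg·h_top.
P_top = 102500 − ½·1030·5.35² − 1030·9.81·2.85 = 59000 Pa.

P_top ≈ 59.0 kPa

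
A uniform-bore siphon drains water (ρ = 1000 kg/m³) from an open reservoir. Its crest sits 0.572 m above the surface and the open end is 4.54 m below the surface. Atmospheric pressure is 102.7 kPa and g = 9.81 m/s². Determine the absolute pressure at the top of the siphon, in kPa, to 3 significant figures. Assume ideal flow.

Bernoulli surface→outlet gives ½v² = g·h_out, so v = √(2·9.81·4.54) = 9.44 m/s.
With constant cross-section the crest speed equals v; applying Bernoulli from the surface up to the crest, P_top = P_atm − ½ρv² − ρg·h_top.
P_top = 102700 − ½·1000·9.44² − 1000·9.81·0.572 = 52600 Pa.

P_top ≈ 52.6 kPa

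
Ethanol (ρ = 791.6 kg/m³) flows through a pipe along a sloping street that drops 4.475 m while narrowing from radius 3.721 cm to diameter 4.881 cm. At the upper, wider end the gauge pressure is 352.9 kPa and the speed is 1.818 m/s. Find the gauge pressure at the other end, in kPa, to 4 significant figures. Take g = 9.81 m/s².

P₂ = 381.9 kPa

Mass conservation (A₁v₁ = A₂v₂) gives v₂ = 1.818 × 43.50/18.71 = 4.226 m/s.
Applying Bernoulli between the two ends and solving for P₂: P₂ = P₁ + ½ρ(v₁² − v₂²) − ρgΔh.
P₂ = 352900 + ½·791.6·(1.818² − 4.226²) − 791.6·9.81·(−4.475) = 352900 + (-5761) − (-34750) = 381900 Pa.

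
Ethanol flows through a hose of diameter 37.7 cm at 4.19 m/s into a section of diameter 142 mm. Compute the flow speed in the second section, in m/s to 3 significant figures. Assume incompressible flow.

29.5 m/s

Mass conservation (A₁v₁ = A₂v₂) gives v₂ = 4.19 × 1120/158 = 29.5 m/s.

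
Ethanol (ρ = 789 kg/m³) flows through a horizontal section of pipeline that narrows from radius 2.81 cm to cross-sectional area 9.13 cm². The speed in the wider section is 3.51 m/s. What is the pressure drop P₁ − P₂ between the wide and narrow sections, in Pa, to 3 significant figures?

The volume flow rate is constant, so v₂ = (A₁/A₂)v₁ = (24.8/9.13)·3.51 = 9.54 m/s.
Along the horizontal streamline, P + ½ρv² is constant.
P₁ − P₂ = ½·789·(9.54² − 3.51²) = ½·789·78.6 = 31000 Pa.

31000 Pa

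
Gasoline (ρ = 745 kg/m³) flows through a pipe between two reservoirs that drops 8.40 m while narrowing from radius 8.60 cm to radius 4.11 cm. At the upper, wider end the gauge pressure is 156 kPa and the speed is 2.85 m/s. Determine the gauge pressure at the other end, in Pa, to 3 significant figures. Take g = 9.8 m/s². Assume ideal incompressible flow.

The volume flow rate is constant, so v₂ = (A₁/A₂)v₁ = (232/53.1)·2.85 = 12.5 m/s.
Energy conservation along the streamline gives P₂ = P₁ − ½ρ(v₂² − v₁²) − ρg(h₂ − h₁).
P₂ = 156000 + ½·745·(2.85² − 12.5²) − 745·9.8·(−8.40) = 156000 + (-55000) − (-61300) = 162000 Pa.

P₂ = 162000 Pa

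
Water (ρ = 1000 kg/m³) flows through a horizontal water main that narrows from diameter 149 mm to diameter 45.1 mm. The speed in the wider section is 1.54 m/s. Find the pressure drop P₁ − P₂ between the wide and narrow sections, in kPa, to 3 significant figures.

ΔP ≈ 140 kPa

Continuity gives A₁v₁ = A₂v₂, so v₂ = (174 cm²)/(16.0 cm²) × 1.54 m/s = 16.8 m/s.
With no height change, Bernoulli's equation is P₁ + ½ρv₁² = P₂ + ½ρv₂².
P₁ − P₂ = ½·1000·(16.8² − 1.54²) = ½·1000·280 = 140000 Pa.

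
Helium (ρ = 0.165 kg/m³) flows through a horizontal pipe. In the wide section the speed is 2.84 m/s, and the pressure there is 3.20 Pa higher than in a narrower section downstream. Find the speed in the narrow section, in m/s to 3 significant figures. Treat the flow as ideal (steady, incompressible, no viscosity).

Horizontal Bernoulli: P₁ + ½ρv₁² = P₂ + ½ρv₂², so v₂² = v₁² + 2(P₁ − P₂)/ρ.
v₂ = √(2.84² + 2·3.20/0.165) = √(8.07 + 38.8) = 6.84 m/s.

v₂ ≈ 6.84 m/s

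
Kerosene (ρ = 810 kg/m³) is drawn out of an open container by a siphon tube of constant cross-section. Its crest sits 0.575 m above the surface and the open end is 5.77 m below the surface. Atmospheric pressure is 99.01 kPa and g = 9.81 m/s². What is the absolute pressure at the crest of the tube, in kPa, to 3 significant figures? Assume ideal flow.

The outlet speed comes from Torricelli: v = √(2g·5.77) = 10.6 m/s.
With constant cross-section the crest speed equals v; applying Bernoulli from the surface up to the crest, P_top = P_atm − ½ρv² − ρg·h_top.
P_top = 99010 − ½·810·10.6² − 810·9.81·0.575 = 48600 Pa.

P_top ≈ 48.6 kPa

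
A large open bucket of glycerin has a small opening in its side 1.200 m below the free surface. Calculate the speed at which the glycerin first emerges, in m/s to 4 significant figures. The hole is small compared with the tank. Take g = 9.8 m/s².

The surface is effectively still and both ends are open, so ½v² = gh and v = √(2·9.8·1.200) = 4.850 m/s.

v ≈ 4.850 m/s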